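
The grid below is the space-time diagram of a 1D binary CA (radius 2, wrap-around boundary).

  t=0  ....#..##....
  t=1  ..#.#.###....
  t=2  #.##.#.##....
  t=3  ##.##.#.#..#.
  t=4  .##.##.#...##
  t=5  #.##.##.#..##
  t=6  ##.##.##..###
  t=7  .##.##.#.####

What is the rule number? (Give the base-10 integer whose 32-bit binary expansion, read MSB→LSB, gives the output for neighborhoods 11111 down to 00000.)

  [31] ##### => #  t=6,i=12
  [30] ####. => .  t=6,i=0
  [29] ###.# => #  t=5,i=0
  [28] ###.. => #  t=1,i=8
  [27] ##.## => #  t=3,i=2
  [26] ##.#. => #  t=2,i=4
  [25] ##..# => .  t=6,i=8
  [24] ##... => .  t=0,i=9
  [23] #.### => .  t=1,i=6
  [22] #.##. => .  t=2,i=2
  [21] #.#.# => .  t=1,i=4
  [20] #.#.. => .  t=3,i=8
  [19] #..## => #  t=0,i=6
  [18] #..#. => .  t=3,i=10
  [17] #...# => .  t=4,i=9
  [16] #.... => .  t=0,i=10
  [15] .#### => #  t=6,i=11
  [14] .###. => #  t=1,i=7
  [13] .##.# => #  t=2,i=3
  [12] .##.. => #  t=0,i=8
  [11] .#.## => #  t=1,i=5
  [10] .#.#. => #  t=1,i=3
  [9] .#..# => .  t=0,i=5
  [8] .#... => #  t=4,i=8
  [7] ..### => #  t=5,i=11
  [6] ..##. => #  t=0,i=7
  [5] ..#.# => #  t=1,i=2
  [4] ..#.. => #  t=0,i=4
  [3] ...## => .  t=4,i=10
  [2] ...#. => .  t=0,i=3
  [1] ....# => #  t=0,i=2
  [0] ..... => .  t=0,i=0
  bits 10111100000010001111110111110010 = 3154705906

3154705906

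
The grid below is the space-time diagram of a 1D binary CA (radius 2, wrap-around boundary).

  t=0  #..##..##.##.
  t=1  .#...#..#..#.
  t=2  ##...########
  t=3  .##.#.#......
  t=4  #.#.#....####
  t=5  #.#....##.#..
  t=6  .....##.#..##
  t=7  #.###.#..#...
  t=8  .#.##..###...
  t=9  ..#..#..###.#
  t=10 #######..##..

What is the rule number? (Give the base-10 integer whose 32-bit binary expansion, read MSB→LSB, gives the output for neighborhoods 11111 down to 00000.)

  [31] ##### => .  t=2,i=7
  [30] ####. => .  t=2,i=0
  [29] ###.# => #  t=4,i=0
  [28] ###.. => #  t=2,i=1
  [27] ##.## => .  t=0,i=9
  [26] ##.#. => .  t=0,i=12
  [25] ##..# => #  t=0,i=5
  [24] ##... => #  t=2,i=2
  [23] #.### => .  t=7,i=2
  [22] #.##. => .  t=0,i=10
  [21] #.#.# => #  t=3,i=4
  [20] #.#.. => .  t=0,i=0
  [19] #..## => .  t=0,i=2
  [18] #..#. => #  t=1,i=0
  [17] #...# => .  t=1,i=3
  [16] #.... => .  t=3,i=8
  [15] .#### => #  t=2,i=6
  [14] .###. => #  t=7,i=3
  [13] .##.# => #  t=0,i=8
  [12] .##.. => .  t=0,i=4
  [11] .#.## => #  t=7,i=1
  [10] .#.#. => .  t=3,i=5
  [9] .#..# => #  t=0,i=1
  [8] .#... => .  t=1,i=2
  [7] ..### => .  t=2,i=5
  [6] ..##. => .  t=0,i=3
  [5] ..#.# => .  t=5,i=0
  [4] ..#.. => #  t=1,i=1
  [3] ...## => #  t=2,i=4
  [2] ...#. => .  t=1,i=4
  [1] ....# => #  t=3,i=12
  [0] ..... => #  t=3,i=9
  bits 00110011001001001110101000011011 = 858057243

858057243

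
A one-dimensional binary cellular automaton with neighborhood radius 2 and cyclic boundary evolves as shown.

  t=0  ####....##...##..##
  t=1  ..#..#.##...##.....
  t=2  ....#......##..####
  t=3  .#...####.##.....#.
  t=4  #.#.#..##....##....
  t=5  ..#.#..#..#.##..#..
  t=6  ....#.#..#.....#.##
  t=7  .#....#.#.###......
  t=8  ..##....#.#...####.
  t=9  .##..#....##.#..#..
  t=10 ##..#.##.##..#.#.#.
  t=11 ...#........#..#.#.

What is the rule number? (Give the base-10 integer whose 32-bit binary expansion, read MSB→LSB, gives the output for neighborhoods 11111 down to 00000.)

  ##### -> .   bit 31 = 0  t=0,i=0
  ####. -> #   bit 30 = 1  t=0,i=2
  ###.# -> #   bit 29 = 1  t=3,i=8
  ###.. -> .   bit 28 = 0  t=0,i=3
  ##.## -> .   bit 27 = 0  t=3,i=9
  ##.#. -> .   bit 26 = 0  t=9,i=12
  ##..# -> .   bit 25 = 0  t=0,i=15
  ##... -> .   bit 24 = 0  t=0,i=4
  #.### -> #   bit 23 = 1  t=7,i=10
  #.##. -> .   bit 22 = 0  t=1,i=7
  #.#.# -> #   bit 21 = 1  t=4,i=2
  #.#.. -> #   bit 20 = 1  t=4,i=4
  #..## -> .   bit 19 = 0  t=0,i=16
  #..#. -> #   bit 18 = 1  t=1,i=4
  #...# -> .   bit 17 = 0  t=0,i=11
  #.... -> #   bit 16 = 1  t=0,i=5
  .#### -> .   bit 15 = 0  t=0,i=18
  .###. -> .   bit 14 = 0  t=7,i=11
  .##.# -> .   bit 13 = 0  t=9,i=11
  .##.. -> .   bit 12 = 0  t=0,i=9
  .#.## -> .   bit 11 = 0  t=1,i=6
  .#.#. -> .   bit 10 = 0  t=4,i=1
  .#..# -> .   bit 9 = 0  t=1,i=3
  .#... -> #   bit 8 = 1  t=2,i=5
  ..### -> .   bit 7 = 0  t=0,i=17
  ..##. -> #   bit 6 = 1  t=0,i=8
  ..#.# -> .   bit 5 = 0  t=1,i=5
  ..#.. -> .   bit 4 = 0  t=1,i=2
  ...## -> #   bit 3 = 1  t=0,i=7
  ...#. -> .   bit 2 = 0  t=1,i=1
  ....# -> .   bit 1 = 0  t=0,i=6
  ..... -> #   bit 0 = 1  t=1,i=16
  bits 01100000101101010000000101001001 = 1622475081

1622475081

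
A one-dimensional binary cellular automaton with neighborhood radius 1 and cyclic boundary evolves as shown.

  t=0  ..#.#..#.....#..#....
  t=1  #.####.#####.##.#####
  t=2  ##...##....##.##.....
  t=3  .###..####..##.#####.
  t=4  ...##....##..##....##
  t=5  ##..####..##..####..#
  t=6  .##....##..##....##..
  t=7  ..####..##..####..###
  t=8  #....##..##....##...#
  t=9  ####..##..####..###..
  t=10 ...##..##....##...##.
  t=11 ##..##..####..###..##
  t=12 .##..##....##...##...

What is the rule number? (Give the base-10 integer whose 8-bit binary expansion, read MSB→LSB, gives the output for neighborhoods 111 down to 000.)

117

  nb ###: next=.  (t=1,i=3, bit7=0)
  nb ##.: next=#  (t=1,i=0, bit6=1)
  nb #.#: next=#  (t=0,i=3, bit5=1)
  nb #..: next=#  (t=0,i=5, bit4=1)
  nb .##: next=.  (t=1,i=2, bit3=0)
  nb .#.: next=#  (t=0,i=2, bit2=1)
  nb ..#: next=.  (t=0,i=1, bit1=0)
  nb ...: next=#  (t=0,i=0, bit0=1)
  bits 01110101 = 117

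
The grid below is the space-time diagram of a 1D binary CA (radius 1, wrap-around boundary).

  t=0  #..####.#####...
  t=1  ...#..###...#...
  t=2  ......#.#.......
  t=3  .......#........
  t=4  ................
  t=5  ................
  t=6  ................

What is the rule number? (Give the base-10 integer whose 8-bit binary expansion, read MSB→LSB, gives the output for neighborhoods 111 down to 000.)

  ###|.  b7=0 t=0,i=4
  ##.|#  b6=1 t=0,i=6
  #.#|#  b5=1 t=0,i=7
  #..|.  b4=0 t=0,i=1
  .##|#  b3=1 t=0,i=3
  .#.|.  b2=0 t=0,i=0
  ..#|.  b1=0 t=0,i=2
  ...|.  b0=0 t=0,i=14
  bits 01101000 = 104

104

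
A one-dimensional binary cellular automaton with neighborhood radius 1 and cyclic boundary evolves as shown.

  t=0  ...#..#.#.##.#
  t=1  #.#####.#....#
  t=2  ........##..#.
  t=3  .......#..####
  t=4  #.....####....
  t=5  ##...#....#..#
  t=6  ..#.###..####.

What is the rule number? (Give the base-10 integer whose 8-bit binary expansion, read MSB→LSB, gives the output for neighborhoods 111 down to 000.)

22

  nb ###: next=.  (t=1,i=3, bit7=0)
  nb ##.: next=.  (t=0,i=11, bit6=0)
  nb #.#: next=.  (t=0,i=7, bit5=0)
  nb #..: next=#  (t=0,i=0, bit4=1)
  nb .##: next=.  (t=0,i=10, bit3=0)
  nb .#.: next=#  (t=0,i=3, bit2=1)
  nb ..#: next=#  (t=0,i=2, bit1=1)
  nb ...: next=.  (t=0,i=1, bit0=0)
  bits 00010110 = 22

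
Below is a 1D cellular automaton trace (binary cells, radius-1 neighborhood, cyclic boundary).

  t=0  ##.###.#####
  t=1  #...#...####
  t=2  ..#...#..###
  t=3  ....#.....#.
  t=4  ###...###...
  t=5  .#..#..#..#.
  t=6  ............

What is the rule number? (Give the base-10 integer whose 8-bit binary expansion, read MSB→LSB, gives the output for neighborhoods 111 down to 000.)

  nb ###: next=#  (t=0,i=0, bit7=1)
  nb ##.: next=.  (t=0,i=1, bit6=0)
  nb #.#: next=.  (t=0,i=2, bit5=0)
  nb #..: next=.  (t=1,i=1, bit4=0)
  nb .##: next=.  (t=0,i=3, bit3=0)
  nb .#.: next=.  (t=1,i=4, bit2=0)
  nb ..#: next=.  (t=1,i=3, bit1=0)
  nb ...: next=#  (t=1,i=2, bit0=1)
  bits 10000001 = 129

129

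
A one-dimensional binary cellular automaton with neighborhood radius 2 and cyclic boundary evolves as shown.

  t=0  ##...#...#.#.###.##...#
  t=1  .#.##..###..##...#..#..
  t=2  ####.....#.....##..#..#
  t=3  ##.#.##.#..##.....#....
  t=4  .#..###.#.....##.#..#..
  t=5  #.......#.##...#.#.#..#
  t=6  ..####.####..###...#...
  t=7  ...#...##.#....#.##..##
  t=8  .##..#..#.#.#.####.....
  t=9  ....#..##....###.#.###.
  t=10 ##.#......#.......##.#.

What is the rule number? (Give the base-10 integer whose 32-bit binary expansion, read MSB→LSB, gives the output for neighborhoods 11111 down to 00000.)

  nb #####: next=#  (t=2,i=1, bit31=1)
  nb ####.: next=.  (t=2,i=2, bit30=0)
  nb ###.#: next=.  (t=0,i=15, bit29=0)
  nb ###..: next=#  (t=0,i=1, bit28=1)
  nb ##.##: next=.  (t=0,i=16, bit27=0)
  nb ##.#.: next=.  (t=3,i=2, bit26=0)
  nb ##..#: next=.  (t=1,i=5, bit25=0)
  nb ##...: next=.  (t=0,i=2, bit24=0)
  nb #.###: next=#  (t=0,i=13, bit23=1)
  nb #.##.: next=#  (t=0,i=17, bit22=1)
  nb #.#.#: next=.  (t=0,i=11, bit21=0)
  nb #.#..: next=#  (t=3,i=8, bit20=1)
  nb #..##: next=.  (t=1,i=6, bit19=0)
  nb #..#.: next=#  (t=1,i=19, bit18=1)
  nb #...#: next=#  (t=0,i=3, bit17=1)
  nb #....: next=#  (t=2,i=5, bit16=1)
  nb .####: next=#  (t=2,i=0, bit15=1)
  nb .###.: next=.  (t=0,i=0, bit14=0)
  nb .##.#: next=#  (t=3,i=1, bit13=1)
  nb .##..: next=.  (t=0,i=18, bit12=0)
  nb .#.##: next=#  (t=0,i=12, bit11=1)
  nb .#.#.: next=.  (t=0,i=10, bit10=0)
  nb .#..#: next=.  (t=1,i=18, bit9=0)
  nb .#...: next=.  (t=0,i=6, bit8=0)
  nb ..###: next=.  (t=0,i=22, bit7=0)
  nb ..##.: next=.  (t=1,i=12, bit6=0)
  nb ..#.#: next=#  (t=0,i=9, bit5=1)
  nb ..#..: next=.  (t=0,i=5, bit4=0)
  nb ...##: next=.  (t=0,i=21, bit3=0)
  nb ...#.: next=#  (t=0,i=4, bit2=1)
  nb ....#: next=.  (t=2,i=7, bit1=0)
  nb .....: next=#  (t=2,i=6, bit0=1)
  bits 10010000110101111010100000100101 = 2430052389

2430052389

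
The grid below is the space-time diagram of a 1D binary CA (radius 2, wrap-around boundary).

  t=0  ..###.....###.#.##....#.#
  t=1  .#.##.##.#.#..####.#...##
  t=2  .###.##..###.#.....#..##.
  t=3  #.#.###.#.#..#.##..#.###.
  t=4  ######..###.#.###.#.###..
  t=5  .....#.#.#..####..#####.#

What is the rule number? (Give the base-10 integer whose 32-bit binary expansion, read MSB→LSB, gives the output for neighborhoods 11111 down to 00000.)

  ##### -> .   bit 31 = 0  t=4,i=2
  ####. -> .   bit 30 = 0  t=1,i=16
  ###.# -> .   bit 29 = 0  t=0,i=12
  ###.. -> #   bit 28 = 1  t=0,i=4
  ##.## -> #   bit 27 = 1  t=1,i=5
  ##.#. -> .   bit 26 = 0  t=0,i=13
  ##..# -> .   bit 25 = 0  t=2,i=7
  ##... -> .   bit 24 = 0  t=0,i=5
  #.### -> #   bit 23 = 1  t=3,i=4
  #.##. -> #   bit 22 = 1  t=0,i=16
  #.#.# -> #   bit 21 = 1  t=0,i=14
  #.#.. -> #   bit 20 = 1  t=0,i=24
  #..## -> #   bit 19 = 1  t=0,i=1
  #..#. -> #   bit 18 = 1  t=3,i=12
  #...# -> .   bit 17 = 0  t=1,i=21
  #.... -> #   bit 16 = 1  t=0,i=6
  .#### -> .   bit 15 = 0  t=1,i=15
  .###. -> #   bit 14 = 1  t=0,i=3
  .##.# -> .   bit 13 = 0  t=1,i=4
  .##.. -> #   bit 12 = 1  t=0,i=17
  .#.## -> #   bit 11 = 1  t=0,i=15
  .#.#. -> #   bit 10 = 1  t=0,i=23
  .#..# -> .   bit 9 = 0  t=0,i=0
  .#... -> .   bit 8 = 0  t=1,i=20
  ..### -> .   bit 7 = 0  t=0,i=2
  ..##. -> #   bit 6 = 1  t=1,i=23
  ..#.# -> .   bit 5 = 0  t=0,i=22
  ..#.. -> #   bit 4 = 1  t=2,i=19
  ...## -> #   bit 3 = 1  t=0,i=9
  ...#. -> .   bit 2 = 0  t=0,i=21
  ....# -> .   bit 1 = 0  t=0,i=8
  ..... -> #   bit 0 = 1  t=0,i=7
  bits 00011000111111010101110001011001 = 419257433

419257433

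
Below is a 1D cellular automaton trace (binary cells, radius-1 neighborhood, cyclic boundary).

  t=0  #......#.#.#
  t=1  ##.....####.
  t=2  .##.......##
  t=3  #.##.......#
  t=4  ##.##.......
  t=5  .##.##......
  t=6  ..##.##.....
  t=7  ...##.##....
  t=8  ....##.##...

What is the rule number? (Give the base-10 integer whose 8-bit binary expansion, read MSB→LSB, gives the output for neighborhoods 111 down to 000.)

  nb ###: next=.  (t=1,i=8, bit7=0)
  nb ##.: next=#  (t=0,i=0, bit6=1)
  nb #.#: next=#  (t=0,i=8, bit5=1)
  nb #..: next=#  (t=0,i=1, bit4=1)
  nb .##: next=.  (t=0,i=11, bit3=0)
  nb .#.: next=#  (t=0,i=7, bit2=1)
  nb ..#: next=.  (t=0,i=6, bit1=0)
  nb ...: next=.  (t=0,i=2, bit0=0)
  bits 01110100 = 116

116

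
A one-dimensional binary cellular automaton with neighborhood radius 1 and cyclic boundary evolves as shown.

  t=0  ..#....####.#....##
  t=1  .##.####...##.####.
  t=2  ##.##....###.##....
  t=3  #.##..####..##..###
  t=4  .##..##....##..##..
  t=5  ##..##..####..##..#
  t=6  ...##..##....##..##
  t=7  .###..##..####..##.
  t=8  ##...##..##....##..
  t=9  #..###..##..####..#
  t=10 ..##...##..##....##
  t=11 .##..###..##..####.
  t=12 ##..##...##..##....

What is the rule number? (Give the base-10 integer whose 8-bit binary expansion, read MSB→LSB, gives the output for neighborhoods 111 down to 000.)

  ### -> .   bit 7 = 0  t=0,i=8
  ##. -> .   bit 6 = 0  t=0,i=10
  #.# -> #   bit 5 = 1  t=0,i=11
  #.. -> .   bit 4 = 0  t=0,i=0
  .## -> #   bit 3 = 1  t=0,i=7
  .#. -> #   bit 2 = 1  t=0,i=2
  ..# -> #   bit 1 = 1  t=0,i=1
  ... -> #   bit 0 = 1  t=0,i=4
  bits 00101111 = 47

47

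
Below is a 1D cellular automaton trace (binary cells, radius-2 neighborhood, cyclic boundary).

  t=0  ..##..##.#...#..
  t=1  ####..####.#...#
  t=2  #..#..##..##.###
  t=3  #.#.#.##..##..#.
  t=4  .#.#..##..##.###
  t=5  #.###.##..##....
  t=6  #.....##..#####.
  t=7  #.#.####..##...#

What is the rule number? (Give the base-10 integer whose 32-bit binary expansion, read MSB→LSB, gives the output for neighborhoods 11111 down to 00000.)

  nb #####: next=.  (t=1,i=1, bit31=0)
  nb ####.: next=.  (t=1,i=2, bit30=0)
  nb ###.#: next=.  (t=1,i=9, bit29=0)
  nb ###..: next=#  (t=1,i=3, bit28=1)
  nb ##.##: next=.  (t=2,i=12, bit27=0)
  nb ##.#.: next=#  (t=0,i=8, bit26=1)
  nb ##..#: next=.  (t=0,i=4, bit25=0)
  nb ##...: next=#  (t=5,i=12, bit24=1)
  nb #.###: next=.  (t=2,i=13, bit23=0)
  nb #.##.: next=#  (t=3,i=6, bit22=1)
  nb #.#.#: next=.  (t=3,i=0, bit21=0)
  nb #.#..: next=#  (t=0,i=9, bit20=1)
  nb #..##: next=.  (t=0,i=5, bit19=0)
  nb #..#.: next=#  (t=2,i=2, bit18=1)
  nb #...#: next=#  (t=0,i=11, bit17=1)
  nb #....: next=#  (t=0,i=15, bit16=1)
  nb .####: next=#  (t=1,i=0, bit15=1)
  nb .###.: next=.  (t=4,i=14, bit14=0)
  nb .##.#: next=#  (t=0,i=7, bit13=1)
  nb .##..: next=#  (t=0,i=3, bit12=1)
  nb .#.##: next=.  (t=3,i=5, bit11=0)
  nb .#.#.: next=#  (t=3,i=1, bit10=1)
  nb .#..#: next=#  (t=2,i=4, bit9=1)
  nb .#...: next=.  (t=0,i=10, bit8=0)
  nb ..###: next=#  (t=1,i=6, bit7=1)
  nb ..##.: next=#  (t=0,i=2, bit6=1)
  nb ..#.#: next=#  (t=3,i=14, bit5=1)
  nb ..#..: next=.  (t=0,i=13, bit4=0)
  nb ...##: next=#  (t=0,i=1, bit3=1)
  nb ...#.: next=.  (t=0,i=12, bit2=0)
  nb ....#: next=#  (t=0,i=0, bit1=1)
  nb .....: next=.  (t=6,i=3, bit0=0)
  bits 00010101010101111011011011101010 = 358069994

358069994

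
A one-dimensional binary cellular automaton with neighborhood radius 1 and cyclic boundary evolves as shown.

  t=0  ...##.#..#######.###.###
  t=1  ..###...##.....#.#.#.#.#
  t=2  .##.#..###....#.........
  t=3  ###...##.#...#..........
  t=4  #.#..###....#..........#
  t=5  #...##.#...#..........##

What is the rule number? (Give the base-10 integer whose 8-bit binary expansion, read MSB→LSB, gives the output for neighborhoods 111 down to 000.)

74

  [7] ### => .  t=0,i=10
  [6] ##. => #  t=0,i=4
  [5] #.# => .  t=0,i=5
  [4] #.. => .  t=0,i=0
  [3] .## => #  t=0,i=3
  [2] .#. => .  t=0,i=6
  [1] ..# => #  t=0,i=2
  [0] ... => .  t=0,i=1
  bits 01001010 = 74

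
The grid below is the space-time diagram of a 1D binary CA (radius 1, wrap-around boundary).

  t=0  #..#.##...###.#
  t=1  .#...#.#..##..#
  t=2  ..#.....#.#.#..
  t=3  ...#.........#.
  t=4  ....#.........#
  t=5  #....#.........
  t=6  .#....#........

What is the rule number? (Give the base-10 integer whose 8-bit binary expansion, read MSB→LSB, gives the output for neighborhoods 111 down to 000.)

  [7] ### => #  t=0,i=11
  [6] ##. => .  t=0,i=0
  [5] #.# => .  t=0,i=4
  [4] #.. => #  t=0,i=1
  [3] .## => #  t=0,i=5
  [2] .#. => .  t=0,i=3
  [1] ..# => .  t=0,i=2
  [0] ... => .  t=0,i=8
  bits 10011000 = 152

152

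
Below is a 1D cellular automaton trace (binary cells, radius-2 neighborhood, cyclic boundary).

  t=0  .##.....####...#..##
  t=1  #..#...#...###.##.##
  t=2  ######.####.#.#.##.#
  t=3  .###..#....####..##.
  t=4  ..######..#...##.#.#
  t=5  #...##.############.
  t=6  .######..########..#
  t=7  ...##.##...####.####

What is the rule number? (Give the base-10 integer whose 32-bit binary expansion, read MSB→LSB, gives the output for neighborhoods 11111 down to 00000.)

  nb #####: next=#  (t=2,i=1, bit31=1)
  nb ####.: next=.  (t=0,i=10, bit30=0)
  nb ###.#: next=.  (t=1,i=13, bit29=0)
  nb ###..: next=#  (t=0,i=11, bit28=1)
  nb ##.##: next=#  (t=0,i=0, bit27=1)
  nb ##.#.: next=#  (t=2,i=11, bit26=1)
  nb ##..#: next=#  (t=1,i=1, bit25=1)
  nb ##...: next=#  (t=0,i=3, bit24=1)
  nb #.###: next=.  (t=1,i=18, bit23=0)
  nb #.##.: next=.  (t=0,i=1, bit22=0)
  nb #.#.#: next=#  (t=2,i=12, bit21=1)
  nb #.#..: next=.  (t=4,i=19, bit20=0)
  nb #..##: next=.  (t=0,i=17, bit19=0)
  nb #..#.: next=#  (t=1,i=2, bit18=1)
  nb #...#: next=#  (t=0,i=13, bit17=1)
  nb #....: next=.  (t=0,i=4, bit16=0)
  nb .####: next=.  (t=0,i=9, bit15=0)
  nb .###.: next=#  (t=1,i=12, bit14=1)
  nb .##.#: next=#  (t=0,i=19, bit13=1)
  nb .##..: next=.  (t=0,i=2, bit12=0)
  nb .#.##: next=.  (t=2,i=15, bit11=0)
  nb .#.#.: next=#  (t=2,i=13, bit10=1)
  nb .#..#: next=#  (t=0,i=16, bit9=1)
  nb .#...: next=#  (t=1,i=4, bit8=1)
  nb ..###: next=.  (t=0,i=8, bit7=0)
  nb ..##.: next=#  (t=0,i=18, bit6=1)
  nb ..#.#: next=#  (t=6,i=19, bit5=1)
  nb ..#..: next=#  (t=0,i=15, bit4=1)
  nb ...##: next=#  (t=0,i=7, bit3=1)
  nb ...#.: next=.  (t=0,i=14, bit2=0)
  nb ....#: next=.  (t=0,i=6, bit1=0)
  nb .....: next=.  (t=0,i=5, bit0=0)
  bits 10011111001001100110011101111000 = 2670094200

2670094200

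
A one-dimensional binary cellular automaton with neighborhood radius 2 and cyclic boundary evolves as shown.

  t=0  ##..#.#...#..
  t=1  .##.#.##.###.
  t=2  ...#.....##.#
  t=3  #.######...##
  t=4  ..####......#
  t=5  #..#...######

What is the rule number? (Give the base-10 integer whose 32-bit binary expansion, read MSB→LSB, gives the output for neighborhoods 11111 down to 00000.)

2257703735

  #####|#  b31=1 t=3,i=4
  ####.|.  b30=0 t=3,i=6
  ###.#|.  b29=0 t=3,i=0
  ###..|.  b28=0 t=1,i=11
  ##.##|.  b27=0 t=1,i=8
  ##.#.|#  b26=1 t=1,i=3
  ##..#|#  b25=1 t=0,i=2
  ##...|.  b24=0 t=3,i=8
  #.###|#  b23=1 t=1,i=9
  #.##.|.  b22=0 t=1,i=6
  #.#.#|.  b21=0 t=1,i=4
  #.#..|#  b20=1 t=0,i=6
  #..##|.  b19=0 t=0,i=12
  #..#.|.  b18=0 t=0,i=3
  #...#|.  b17=0 t=0,i=8
  #....|#  b16=1 t=2,i=5
  .####|#  b15=1 t=3,i=3
  .###.|#  b14=1 t=1,i=10
  .##.#|.  b13=0 t=1,i=2
  .##..|#  b12=1 t=0,i=1
  .#.##|.  b11=0 t=1,i=5
  .#.#.|.  b10=0 t=0,i=5
  .#..#|#  b9=1 t=0,i=11
  .#...|#  b8=1 t=0,i=7
  ..###|.  b7=0 t=3,i=11
  ..##.|.  b6=0 t=0,i=0
  ..#.#|#  b5=1 t=0,i=4
  ..#..|#  b4=1 t=0,i=10
  ...##|.  b3=0 t=2,i=8
  ...#.|#  b2=1 t=0,i=9
  ....#|#  b1=1 t=2,i=7
  .....|#  b0=1 t=2,i=6
  bits 10000110100100011101001100110111 = 2257703735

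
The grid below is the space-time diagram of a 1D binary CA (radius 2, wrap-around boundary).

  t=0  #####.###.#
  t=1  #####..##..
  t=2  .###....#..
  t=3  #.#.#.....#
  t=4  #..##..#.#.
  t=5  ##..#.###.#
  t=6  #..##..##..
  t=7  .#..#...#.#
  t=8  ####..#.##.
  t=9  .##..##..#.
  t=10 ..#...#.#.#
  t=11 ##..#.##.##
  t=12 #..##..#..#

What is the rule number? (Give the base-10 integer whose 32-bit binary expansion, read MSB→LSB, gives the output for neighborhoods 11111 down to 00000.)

  nb #####: next=#  (t=0,i=1, bit31=1)
  nb ####.: next=#  (t=0,i=3, bit30=1)
  nb ###.#: next=#  (t=0,i=4, bit29=1)
  nb ###..: next=.  (t=1,i=4, bit28=0)
  nb ##.##: next=.  (t=0,i=5, bit27=0)
  nb ##.#.: next=.  (t=3,i=1, bit26=0)
  nb ##..#: next=.  (t=1,i=5, bit25=0)
  nb ##...: next=#  (t=2,i=4, bit24=1)
  nb #.###: next=.  (t=0,i=6, bit23=0)
  nb #.##.: next=.  (t=8,i=8, bit22=0)
  nb #.#.#: next=.  (t=3,i=2, bit21=0)
  nb #.#..: next=#  (t=3,i=4, bit20=1)
  nb #..##: next=.  (t=1,i=6, bit19=0)
  nb #..#.: next=#  (t=4,i=6, bit18=1)
  nb #...#: next=#  (t=2,i=10, bit17=1)
  nb #....: next=.  (t=2,i=5, bit16=0)
  nb .####: next=#  (t=0,i=0, bit15=1)
  nb .###.: next=#  (t=0,i=7, bit14=1)
  nb .##.#: next=#  (t=3,i=0, bit13=1)
  nb .##..: next=#  (t=1,i=8, bit12=1)
  nb .#.##: next=.  (t=5,i=5, bit11=0)
  nb .#.#.: next=#  (t=3,i=3, bit10=1)
  nb .#..#: next=#  (t=4,i=1, bit9=1)
  nb .#...: next=.  (t=2,i=9, bit8=0)
  nb ..###: next=.  (t=1,i=0, bit7=0)
  nb ..##.: next=.  (t=1,i=7, bit6=0)
  nb ..#.#: next=#  (t=4,i=7, bit5=1)
  nb ..#..: next=.  (t=2,i=8, bit4=0)
  nb ...##: next=#  (t=2,i=0, bit3=1)
  nb ...#.: next=.  (t=2,i=7, bit2=0)
  nb ....#: next=.  (t=2,i=6, bit1=0)
  nb .....: next=#  (t=3,i=7, bit0=1)
  bits 11100001000101101111011000101001 = 3776378409

3776378409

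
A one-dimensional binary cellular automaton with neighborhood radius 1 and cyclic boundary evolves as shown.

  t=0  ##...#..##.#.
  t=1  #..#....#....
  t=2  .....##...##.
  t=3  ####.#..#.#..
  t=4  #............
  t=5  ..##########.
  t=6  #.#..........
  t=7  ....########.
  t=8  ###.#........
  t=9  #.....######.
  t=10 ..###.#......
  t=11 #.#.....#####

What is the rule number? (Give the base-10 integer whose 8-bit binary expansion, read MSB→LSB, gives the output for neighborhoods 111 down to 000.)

  nb ###: next=.  (t=3,i=1, bit7=0)
  nb ##.: next=.  (t=0,i=1, bit6=0)
  nb #.#: next=.  (t=0,i=10, bit5=0)
  nb #..: next=.  (t=0,i=2, bit4=0)
  nb .##: next=#  (t=0,i=0, bit3=1)
  nb .#.: next=.  (t=0,i=5, bit2=0)
  nb ..#: next=.  (t=0,i=4, bit1=0)
  nb ...: next=#  (t=0,i=3, bit0=1)
  bits 00001001 = 9

9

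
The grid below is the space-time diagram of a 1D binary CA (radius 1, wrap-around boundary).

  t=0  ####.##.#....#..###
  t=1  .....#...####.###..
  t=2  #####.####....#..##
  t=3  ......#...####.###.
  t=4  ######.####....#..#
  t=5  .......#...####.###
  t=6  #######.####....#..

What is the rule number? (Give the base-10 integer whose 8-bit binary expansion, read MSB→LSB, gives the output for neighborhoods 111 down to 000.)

27

  nb ###: next=.  (t=0,i=0, bit7=0)
  nb ##.: next=.  (t=0,i=3, bit6=0)
  nb #.#: next=.  (t=0,i=4, bit5=0)
  nb #..: next=#  (t=0,i=9, bit4=1)
  nb .##: next=#  (t=0,i=5, bit3=1)
  nb .#.: next=.  (t=0,i=8, bit2=0)
  nb ..#: next=#  (t=0,i=12, bit1=1)
  nb ...: next=#  (t=0,i=10, bit0=1)
  bits 00011011 = 27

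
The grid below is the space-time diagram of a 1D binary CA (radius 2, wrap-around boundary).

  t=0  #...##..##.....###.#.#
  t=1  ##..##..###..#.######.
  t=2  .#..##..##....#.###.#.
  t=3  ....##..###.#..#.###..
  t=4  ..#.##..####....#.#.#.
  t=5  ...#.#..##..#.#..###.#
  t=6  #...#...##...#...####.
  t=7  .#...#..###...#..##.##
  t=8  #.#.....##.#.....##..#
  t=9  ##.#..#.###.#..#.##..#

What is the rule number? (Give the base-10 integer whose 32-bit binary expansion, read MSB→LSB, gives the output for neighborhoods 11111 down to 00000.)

2770402754

  ##### -> #   bit 31 = 1  t=1,i=17
  ####. -> .   bit 30 = 0  t=1,i=19
  ###.# -> #   bit 29 = 1  t=0,i=17
  ###.. -> .   bit 28 = 0  t=1,i=10
  ##.## -> .   bit 27 = 0  t=1,i=21
  ##.#. -> #   bit 26 = 1  t=0,i=18
  ##..# -> .   bit 25 = 0  t=0,i=6
  ##... -> #   bit 24 = 1  t=0,i=1
  #.### -> .   bit 23 = 0  t=1,i=15
  #.##. -> .   bit 22 = 0  t=0,i=21
  #.#.# -> #   bit 21 = 1  t=0,i=19
  #.#.. -> .   bit 20 = 0  t=2,i=20
  #..## -> .   bit 19 = 0  t=0,i=7
  #..#. -> .   bit 18 = 0  t=1,i=12
  #...# -> .   bit 17 = 0  t=0,i=2
  #.... -> .   bit 16 = 0  t=0,i=11
  .#### -> #   bit 15 = 1  t=1,i=16
  .###. -> #   bit 14 = 1  t=0,i=16
  .##.# -> #   bit 13 = 1  t=7,i=18
  .##.. -> #   bit 12 = 1  t=0,i=0
  .#.## -> #   bit 11 = 1  t=0,i=20
  .#.#. -> #   bit 10 = 1  t=4,i=17
  .#..# -> .   bit 9 = 0  t=2,i=2
  .#... -> #   bit 8 = 1  t=4,i=21
  ..### -> #   bit 7 = 1  t=0,i=15
  ..##. -> #   bit 6 = 1  t=0,i=4
  ..#.# -> .   bit 5 = 0  t=1,i=13
  ..#.. -> .   bit 4 = 0  t=2,i=1
  ...## -> .   bit 3 = 0  t=0,i=3
  ...#. -> .   bit 2 = 0  t=2,i=13
  ....# -> #   bit 1 = 1  t=0,i=13
  ..... -> .   bit 0 = 0  t=0,i=12
  bits 10100101001000001111110111000010 = 2770402754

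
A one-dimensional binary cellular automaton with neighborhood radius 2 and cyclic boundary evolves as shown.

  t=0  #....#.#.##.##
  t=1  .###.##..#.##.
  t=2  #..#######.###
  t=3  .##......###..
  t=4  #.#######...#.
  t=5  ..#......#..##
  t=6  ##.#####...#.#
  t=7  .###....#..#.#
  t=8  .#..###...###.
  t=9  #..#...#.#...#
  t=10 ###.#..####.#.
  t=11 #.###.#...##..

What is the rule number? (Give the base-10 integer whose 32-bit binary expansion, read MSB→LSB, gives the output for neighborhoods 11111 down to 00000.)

803018027

  nb #####: next=.  (t=2,i=5, bit31=0)
  nb ####.: next=.  (t=2,i=8, bit30=0)
  nb ###.#: next=#  (t=1,i=3, bit29=1)
  nb ###..: next=.  (t=0,i=0, bit28=0)
  nb ##.##: next=#  (t=0,i=11, bit27=1)
  nb ##.#.: next=#  (t=10,i=3, bit26=1)
  nb ##..#: next=#  (t=1,i=7, bit25=1)
  nb ##...: next=#  (t=0,i=1, bit24=1)
  nb #.###: next=#  (t=0,i=12, bit23=1)
  nb #.##.: next=#  (t=0,i=9, bit22=1)
  nb #.#.#: next=.  (t=0,i=7, bit21=0)
  nb #.#..: next=#  (t=9,i=9, bit20=1)
  nb #..##: next=#  (t=1,i=0, bit19=1)
  nb #..#.: next=#  (t=1,i=8, bit18=1)
  nb #...#: next=.  (t=3,i=13, bit17=0)
  nb #....: next=#  (t=0,i=2, bit16=1)
  nb .####: next=.  (t=2,i=4, bit15=0)
  nb .###.: next=.  (t=0,i=13, bit14=0)
  nb .##.#: next=.  (t=0,i=10, bit13=0)
  nb .##..: next=#  (t=1,i=6, bit12=1)
  nb .#.##: next=.  (t=0,i=8, bit11=0)
  nb .#.#.: next=#  (t=0,i=6, bit10=1)
  nb .#..#: next=.  (t=5,i=10, bit9=0)
  nb .#...: next=#  (t=5,i=3, bit8=1)
  nb ..###: next=.  (t=1,i=1, bit7=0)
  nb ..##.: next=.  (t=3,i=1, bit6=0)
  nb ..#.#: next=#  (t=0,i=5, bit5=1)
  nb ..#..: next=.  (t=5,i=2, bit4=0)
  nb ...##: next=#  (t=3,i=0, bit3=1)
  nb ...#.: next=.  (t=0,i=4, bit2=0)
  nb ....#: next=#  (t=0,i=3, bit1=1)
  nb .....: next=#  (t=3,i=5, bit0=1)
  bits 00101111110111010001010100101011 = 803018027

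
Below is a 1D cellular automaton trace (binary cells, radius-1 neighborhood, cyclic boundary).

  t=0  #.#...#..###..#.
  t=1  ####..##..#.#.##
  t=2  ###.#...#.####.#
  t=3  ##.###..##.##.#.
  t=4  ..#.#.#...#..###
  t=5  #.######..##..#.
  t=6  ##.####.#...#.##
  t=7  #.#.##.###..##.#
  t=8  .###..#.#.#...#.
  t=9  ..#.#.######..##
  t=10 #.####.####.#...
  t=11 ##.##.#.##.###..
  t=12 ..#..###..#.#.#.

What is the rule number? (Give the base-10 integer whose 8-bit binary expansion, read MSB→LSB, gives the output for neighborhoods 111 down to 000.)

  [7] ### => #  t=0,i=10
  [6] ##. => .  t=0,i=11
  [5] #.# => #  t=0,i=1
  [4] #.. => #  t=0,i=3
  [3] .## => .  t=0,i=9
  [2] .#. => #  t=0,i=0
  [1] ..# => .  t=0,i=5
  [0] ... => .  t=0,i=4
  bits 10110100 = 180

180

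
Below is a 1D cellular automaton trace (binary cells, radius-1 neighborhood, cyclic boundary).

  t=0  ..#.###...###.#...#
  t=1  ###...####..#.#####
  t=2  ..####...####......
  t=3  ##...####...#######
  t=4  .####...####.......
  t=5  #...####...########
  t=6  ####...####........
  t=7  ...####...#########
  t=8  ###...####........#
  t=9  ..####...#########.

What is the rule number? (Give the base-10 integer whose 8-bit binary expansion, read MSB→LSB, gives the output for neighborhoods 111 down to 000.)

87

  nb ###: next=.  (t=0,i=5, bit7=0)
  nb ##.: next=#  (t=0,i=6, bit6=1)
  nb #.#: next=.  (t=0,i=3, bit5=0)
  nb #..: next=#  (t=0,i=0, bit4=1)
  nb .##: next=.  (t=0,i=4, bit3=0)
  nb .#.: next=#  (t=0,i=2, bit2=1)
  nb ..#: next=#  (t=0,i=1, bit1=1)
  nb ...: next=#  (t=0,i=8, bit0=1)
  bits 01010111 = 87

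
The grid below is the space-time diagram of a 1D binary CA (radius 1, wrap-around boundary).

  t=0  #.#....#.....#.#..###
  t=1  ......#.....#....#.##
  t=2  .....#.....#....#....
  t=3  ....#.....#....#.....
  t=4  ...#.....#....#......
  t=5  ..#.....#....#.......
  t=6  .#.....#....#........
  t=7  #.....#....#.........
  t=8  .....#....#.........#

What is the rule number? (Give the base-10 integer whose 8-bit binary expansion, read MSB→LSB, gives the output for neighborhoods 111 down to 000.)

130

  ### -> #   bit 7 = 1  t=0,i=19
  ##. -> .   bit 6 = 0  t=0,i=0
  #.# -> .   bit 5 = 0  t=0,i=1
  #.. -> .   bit 4 = 0  t=0,i=3
  .## -> .   bit 3 = 0  t=0,i=18
  .#. -> .   bit 2 = 0  t=0,i=2
  ..# -> #   bit 1 = 1  t=0,i=6
  ... -> .   bit 0 = 0  t=0,i=4
  bits 10000010 = 130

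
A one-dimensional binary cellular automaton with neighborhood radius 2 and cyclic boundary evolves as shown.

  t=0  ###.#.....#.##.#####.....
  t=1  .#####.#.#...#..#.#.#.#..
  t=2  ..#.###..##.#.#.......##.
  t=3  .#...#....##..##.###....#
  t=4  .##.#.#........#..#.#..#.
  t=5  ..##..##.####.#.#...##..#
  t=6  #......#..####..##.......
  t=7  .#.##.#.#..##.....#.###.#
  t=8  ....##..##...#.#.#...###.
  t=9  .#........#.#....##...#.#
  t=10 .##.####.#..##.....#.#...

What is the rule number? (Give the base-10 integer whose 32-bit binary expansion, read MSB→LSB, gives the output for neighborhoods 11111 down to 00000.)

  ##### -> .   bit 31 = 0  t=0,i=17
  ####. -> #   bit 30 = 1  t=0,i=18
  ###.# -> #   bit 29 = 1  t=0,i=2
  ###.. -> .   bit 28 = 0  t=0,i=19
  ##.## -> .   bit 27 = 0  t=0,i=14
  ##.#. -> #   bit 26 = 1  t=0,i=3
  ##..# -> .   bit 25 = 0  t=2,i=7
  ##... -> #   bit 24 = 1  t=0,i=20
  #.### -> .   bit 23 = 0  t=0,i=15
  #.##. -> .   bit 22 = 0  t=0,i=12
  #.#.# -> .   bit 21 = 0  t=1,i=7
  #.#.. -> #   bit 20 = 1  t=0,i=4
  #..## -> .   bit 19 = 0  t=2,i=8
  #..#. -> .   bit 18 = 0  t=1,i=15
  #...# -> .   bit 17 = 0  t=1,i=11
  #.... -> .   bit 16 = 0  t=0,i=6
  .#### -> #   bit 15 = 1  t=0,i=16
  .###. -> #   bit 14 = 1  t=0,i=1
  .##.# -> #   bit 13 = 1  t=0,i=13
  .##.. -> .   bit 12 = 0  t=2,i=23
  .#.## -> .   bit 11 = 0  t=0,i=11
  .#.#. -> .   bit 10 = 0  t=1,i=8
  .#..# -> #   bit 9 = 1  t=1,i=14
  .#... -> #   bit 8 = 1  t=0,i=5
  ..### -> .   bit 7 = 0  t=0,i=0
  ..##. -> .   bit 6 = 0  t=2,i=9
  ..#.# -> .   bit 5 = 0  t=0,i=10
  ..#.. -> .   bit 4 = 0  t=1,i=13
  ...## -> .   bit 3 = 0  t=0,i=24
  ...#. -> #   bit 2 = 1  t=0,i=9
  ....# -> .   bit 1 = 0  t=0,i=8
  ..... -> #   bit 0 = 1  t=0,i=7
  bits 01100101000100001110001100000101 = 1695605509

1695605509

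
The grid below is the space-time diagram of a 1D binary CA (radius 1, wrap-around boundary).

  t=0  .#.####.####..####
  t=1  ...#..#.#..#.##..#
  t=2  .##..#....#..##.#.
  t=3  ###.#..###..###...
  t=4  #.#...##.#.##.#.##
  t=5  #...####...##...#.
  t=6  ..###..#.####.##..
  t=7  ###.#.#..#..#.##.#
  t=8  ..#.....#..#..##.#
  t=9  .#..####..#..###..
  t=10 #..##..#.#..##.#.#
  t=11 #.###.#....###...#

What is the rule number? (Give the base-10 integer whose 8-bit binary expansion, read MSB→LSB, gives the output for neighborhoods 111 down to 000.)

  [7] ### => .  t=0,i=4
  [6] ##. => #  t=0,i=6
  [5] #.# => .  t=0,i=0
  [4] #.. => .  t=0,i=12
  [3] .## => #  t=0,i=3
  [2] .#. => .  t=0,i=1
  [1] ..# => #  t=0,i=13
  [0] ... => #  t=1,i=1
  bits 01001011 = 75

75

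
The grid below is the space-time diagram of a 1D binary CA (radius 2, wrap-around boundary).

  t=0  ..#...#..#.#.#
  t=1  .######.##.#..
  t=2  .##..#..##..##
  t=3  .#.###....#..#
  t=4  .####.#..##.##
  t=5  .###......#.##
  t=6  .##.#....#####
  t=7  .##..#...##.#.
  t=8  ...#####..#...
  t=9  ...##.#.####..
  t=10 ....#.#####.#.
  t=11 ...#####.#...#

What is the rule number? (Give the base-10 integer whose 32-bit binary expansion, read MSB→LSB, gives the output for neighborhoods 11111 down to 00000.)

1139206580

  nb #####: next=.  (t=1,i=3, bit31=0)
  nb ####.: next=#  (t=1,i=5, bit30=1)
  nb ###.#: next=.  (t=1,i=6, bit29=0)
  nb ###..: next=.  (t=3,i=5, bit28=0)
  nb ##.##: next=.  (t=1,i=7, bit27=0)
  nb ##.#.: next=.  (t=1,i=10, bit26=0)
  nb ##..#: next=#  (t=2,i=3, bit25=1)
  nb ##...: next=#  (t=3,i=6, bit24=1)
  nb #.###: next=#  (t=3,i=3, bit23=1)
  nb #.##.: next=#  (t=1,i=8, bit22=1)
  nb #.#.#: next=#  (t=0,i=11, bit21=1)
  nb #.#..: next=.  (t=0,i=13, bit20=0)
  nb #..##: next=.  (t=2,i=7, bit19=0)
  nb #..#.: next=#  (t=0,i=1, bit18=1)
  nb #...#: next=#  (t=0,i=4, bit17=1)
  nb #....: next=.  (t=3,i=7, bit16=0)
  nb .####: next=#  (t=1,i=2, bit15=1)
  nb .###.: next=#  (t=3,i=4, bit14=1)
  nb .##.#: next=#  (t=1,i=9, bit13=1)
  nb .##..: next=.  (t=2,i=2, bit12=0)
  nb .#.##: next=#  (t=3,i=2, bit11=1)
  nb .#.#.: next=.  (t=0,i=10, bit10=0)
  nb .#..#: next=.  (t=0,i=0, bit9=0)
  nb .#...: next=#  (t=0,i=3, bit8=1)
  nb ..###: next=#  (t=1,i=1, bit7=1)
  nb ..##.: next=.  (t=2,i=8, bit6=0)
  nb ..#.#: next=#  (t=0,i=9, bit5=1)
  nb ..#..: next=#  (t=0,i=2, bit4=1)
  nb ...##: next=.  (t=1,i=0, bit3=0)
  nb ...#.: next=#  (t=0,i=5, bit2=1)
  nb ....#: next=.  (t=3,i=8, bit1=0)
  nb .....: next=.  (t=5,i=6, bit0=0)
  bits 01000011111001101110100110110100 = 1139206580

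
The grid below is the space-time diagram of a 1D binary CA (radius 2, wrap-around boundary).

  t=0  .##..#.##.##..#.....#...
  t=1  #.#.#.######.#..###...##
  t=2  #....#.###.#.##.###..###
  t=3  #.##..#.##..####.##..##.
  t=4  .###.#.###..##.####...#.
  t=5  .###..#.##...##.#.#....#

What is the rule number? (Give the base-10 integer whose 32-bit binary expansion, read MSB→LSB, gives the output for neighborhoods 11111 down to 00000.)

  nb #####: next=#  (t=1,i=8, bit31=1)
  nb ####.: next=.  (t=1,i=10, bit30=0)
  nb ###.#: next=#  (t=1,i=0, bit29=1)
  nb ###..: next=#  (t=1,i=18, bit28=1)
  nb ##.##: next=#  (t=0,i=9, bit27=1)
  nb ##.#.: next=.  (t=1,i=1, bit26=0)
  nb ##..#: next=.  (t=0,i=3, bit25=0)
  nb ##...: next=.  (t=1,i=19, bit24=0)
  nb #.###: next=.  (t=1,i=6, bit23=0)
  nb #.##.: next=#  (t=0,i=7, bit22=1)
  nb #.#.#: next=.  (t=1,i=2, bit21=0)
  nb #.#..: next=#  (t=1,i=13, bit20=1)
  nb #..##: next=.  (t=1,i=15, bit19=0)
  nb #..#.: next=#  (t=0,i=4, bit18=1)
  nb #...#: next=.  (t=1,i=20, bit17=0)
  nb #....: next=#  (t=0,i=16, bit16=1)
  nb .####: next=#  (t=1,i=7, bit15=1)
  nb .###.: next=#  (t=1,i=17, bit14=1)
  nb .##.#: next=#  (t=0,i=8, bit13=1)
  nb .##..: next=#  (t=0,i=2, bit12=1)
  nb .#.##: next=#  (t=0,i=6, bit11=1)
  nb .#.#.: next=.  (t=1,i=3, bit10=0)
  nb .#..#: next=#  (t=1,i=14, bit9=1)
  nb .#...: next=.  (t=0,i=15, bit8=0)
  nb ..###: next=#  (t=1,i=16, bit7=1)
  nb ..##.: next=.  (t=0,i=1, bit6=0)
  nb ..#.#: next=.  (t=0,i=5, bit5=0)
  nb ..#..: next=.  (t=0,i=14, bit4=0)
  nb ...##: next=#  (t=0,i=0, bit3=1)
  nb ...#.: next=.  (t=0,i=19, bit2=0)
  nb ....#: next=#  (t=0,i=18, bit1=1)
  nb .....: next=#  (t=0,i=17, bit0=1)
  bits 10111000010101011111101010001011 = 3092642443

3092642443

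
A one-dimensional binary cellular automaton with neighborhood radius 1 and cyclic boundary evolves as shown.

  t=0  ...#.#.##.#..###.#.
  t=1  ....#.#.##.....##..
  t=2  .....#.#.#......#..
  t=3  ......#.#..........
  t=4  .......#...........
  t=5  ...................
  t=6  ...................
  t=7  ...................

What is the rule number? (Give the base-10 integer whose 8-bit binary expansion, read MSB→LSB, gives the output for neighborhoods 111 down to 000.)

96

  ###|.  b7=0 t=0,i=14
  ##.|#  b6=1 t=0,i=8
  #.#|#  b5=1 t=0,i=4
  #..|.  b4=0 t=0,i=11
  .##|.  b3=0 t=0,i=7
  .#.|.  b2=0 t=0,i=3
  ..#|.  b1=0 t=0,i=2
  ...|.  b0=0 t=0,i=0
  bits 01100000 = 96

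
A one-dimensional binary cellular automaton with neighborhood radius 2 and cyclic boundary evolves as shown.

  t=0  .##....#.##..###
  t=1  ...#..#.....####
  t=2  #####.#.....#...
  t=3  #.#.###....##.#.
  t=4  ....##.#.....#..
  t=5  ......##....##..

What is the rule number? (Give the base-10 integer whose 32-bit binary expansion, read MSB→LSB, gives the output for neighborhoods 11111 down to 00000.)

2778350228

  ##### -> #   bit 31 = 1  t=2,i=2
  ####. -> .   bit 30 = 0  t=1,i=14
  ###.# -> #   bit 29 = 1  t=0,i=15
  ###.. -> .   bit 28 = 0  t=1,i=15
  ##.## -> .   bit 27 = 0  t=0,i=0
  ##.#. -> #   bit 26 = 1  t=2,i=5
  ##..# -> .   bit 25 = 0  t=0,i=11
  ##... -> #   bit 24 = 1  t=0,i=3
  #.### -> #   bit 23 = 1  t=3,i=4
  #.##. -> .   bit 22 = 0  t=0,i=1
  #.#.# -> .   bit 21 = 0  t=3,i=0
  #.#.. -> #   bit 20 = 1  t=2,i=6
  #..## -> #   bit 19 = 1  t=0,i=12
  #..#. -> .   bit 18 = 0  t=1,i=5
  #...# -> #   bit 17 = 1  t=1,i=1
  #.... -> .   bit 16 = 0  t=0,i=4
  .#### -> .   bit 15 = 0  t=1,i=13
  .###. -> #   bit 14 = 1  t=0,i=14
  .##.# -> .   bit 13 = 0  t=3,i=12
  .##.. -> .   bit 12 = 0  t=0,i=2
  .#.## -> .   bit 11 = 0  t=0,i=8
  .#.#. -> .   bit 10 = 0  t=3,i=1
  .#..# -> #   bit 9 = 1  t=1,i=4
  .#... -> .   bit 8 = 0  t=1,i=7
  ..### -> #   bit 7 = 1  t=0,i=13
  ..##. -> .   bit 6 = 0  t=3,i=11
  ..#.# -> .   bit 5 = 0  t=0,i=7
  ..#.. -> #   bit 4 = 1  t=1,i=3
  ...## -> .   bit 3 = 0  t=1,i=11
  ...#. -> #   bit 2 = 1  t=0,i=6
  ....# -> .   bit 1 = 0  t=0,i=5
  ..... -> .   bit 0 = 0  t=1,i=9
  bits 10100101100110100100001010010100 = 2778350228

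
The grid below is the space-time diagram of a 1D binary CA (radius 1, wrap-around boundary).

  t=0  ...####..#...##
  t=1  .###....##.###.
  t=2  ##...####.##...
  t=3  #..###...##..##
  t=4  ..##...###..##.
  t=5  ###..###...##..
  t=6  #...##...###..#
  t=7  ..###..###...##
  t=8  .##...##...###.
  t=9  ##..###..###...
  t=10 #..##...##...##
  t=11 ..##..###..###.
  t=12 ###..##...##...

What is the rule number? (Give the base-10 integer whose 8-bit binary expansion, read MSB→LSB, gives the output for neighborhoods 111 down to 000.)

  [7] ### => .  t=0,i=4
  [6] ##. => .  t=0,i=6
  [5] #.# => #  t=1,i=10
  [4] #.. => .  t=0,i=0
  [3] .## => #  t=0,i=3
  [2] .#. => #  t=0,i=9
  [1] ..# => #  t=0,i=2
  [0] ... => #  t=0,i=1
  bits 00101111 = 47

47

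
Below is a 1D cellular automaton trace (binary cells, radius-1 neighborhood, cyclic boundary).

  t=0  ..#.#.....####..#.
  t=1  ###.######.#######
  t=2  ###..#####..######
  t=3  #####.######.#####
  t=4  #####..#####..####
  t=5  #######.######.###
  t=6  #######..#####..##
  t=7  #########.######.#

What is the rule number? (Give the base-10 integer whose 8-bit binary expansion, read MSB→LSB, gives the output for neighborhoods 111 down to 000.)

215

  [7] ### => #  t=0,i=11
  [6] ##. => #  t=0,i=13
  [5] #.# => .  t=0,i=3
  [4] #.. => #  t=0,i=5
  [3] .## => .  t=0,i=10
  [2] .#. => #  t=0,i=2
  [1] ..# => #  t=0,i=1
  [0] ... => #  t=0,i=0
  bits 11010111 = 215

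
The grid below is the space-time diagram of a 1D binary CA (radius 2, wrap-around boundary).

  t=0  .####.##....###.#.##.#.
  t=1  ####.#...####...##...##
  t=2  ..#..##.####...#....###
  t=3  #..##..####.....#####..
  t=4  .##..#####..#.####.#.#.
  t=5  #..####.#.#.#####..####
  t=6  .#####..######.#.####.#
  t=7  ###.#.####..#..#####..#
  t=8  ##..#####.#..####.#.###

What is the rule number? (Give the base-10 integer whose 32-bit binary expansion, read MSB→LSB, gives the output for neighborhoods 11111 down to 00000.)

  nb #####: next=.  (t=1,i=0, bit31=0)
  nb ####.: next=#  (t=0,i=3, bit30=1)
  nb ###.#: next=.  (t=0,i=4, bit29=0)
  nb ###..: next=.  (t=1,i=12, bit28=0)
  nb ##.##: next=#  (t=0,i=5, bit27=1)
  nb ##.#.: next=.  (t=0,i=15, bit26=0)
  nb ##..#: next=#  (t=2,i=0, bit25=1)
  nb ##...: next=.  (t=0,i=8, bit24=0)
  nb #.###: next=#  (t=2,i=8, bit23=1)
  nb #.##.: next=.  (t=0,i=6, bit22=0)
  nb #.#.#: next=#  (t=0,i=16, bit21=1)
  nb #.#..: next=#  (t=0,i=21, bit20=1)
  nb #..##: next=#  (t=0,i=0, bit19=1)
  nb #..#.: next=.  (t=2,i=1, bit18=0)
  nb #...#: next=.  (t=1,i=7, bit17=0)
  nb #....: next=#  (t=0,i=9, bit16=1)
  nb .####: next=#  (t=0,i=2, bit15=1)
  nb .###.: next=.  (t=0,i=13, bit14=0)
  nb .##.#: next=.  (t=0,i=19, bit13=0)
  nb .##..: next=.  (t=0,i=7, bit12=0)
  nb .#.##: next=#  (t=0,i=17, bit11=1)
  nb .#.#.: next=#  (t=4,i=20, bit10=1)
  nb .#..#: next=#  (t=0,i=22, bit9=1)
  nb .#...: next=#  (t=1,i=6, bit8=1)
  nb ..###: next=#  (t=0,i=1, bit7=1)
  nb ..##.: next=.  (t=1,i=16, bit6=0)
  nb ..#.#: next=#  (t=4,i=12, bit5=1)
  nb ..#..: next=.  (t=2,i=2, bit4=0)
  nb ...##: next=#  (t=0,i=11, bit3=1)
  nb ...#.: next=.  (t=2,i=14, bit2=0)
  nb ....#: next=#  (t=0,i=10, bit1=1)
  nb .....: next=.  (t=3,i=13, bit0=0)
  bits 01001010101110011000111110101010 = 1253674922

1253674922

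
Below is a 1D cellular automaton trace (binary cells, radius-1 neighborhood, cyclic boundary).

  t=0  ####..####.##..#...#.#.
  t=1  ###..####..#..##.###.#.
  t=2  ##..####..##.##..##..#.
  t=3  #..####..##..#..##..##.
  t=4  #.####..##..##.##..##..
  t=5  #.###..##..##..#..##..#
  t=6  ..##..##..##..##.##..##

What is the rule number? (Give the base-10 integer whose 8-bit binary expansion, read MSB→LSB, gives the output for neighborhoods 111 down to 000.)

  ### -> #   bit 7 = 1  t=0,i=1
  ##. -> .   bit 6 = 0  t=0,i=3
  #.# -> .   bit 5 = 0  t=0,i=10
  #.. -> .   bit 4 = 0  t=0,i=4
  .## -> #   bit 3 = 1  t=0,i=0
  .#. -> #   bit 2 = 1  t=0,i=15
  ..# -> #   bit 1 = 1  t=0,i=5
  ... -> #   bit 0 = 1  t=0,i=17
  bits 10001111 = 143

143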